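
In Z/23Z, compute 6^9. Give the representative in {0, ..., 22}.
16

Use repeated squaring. Binary(9) = 1001. Walk through the bits of the exponent 9 left-to-right: at each bit after the leading one, square the running value, then multiply by 6 if the bit is 1 (always reducing mod 23):
  bit 1 = 1 (leading): start with 6.
  bit 2 = 0: square 6^2 = 36 ≡ 13 (mod 23).
  bit 3 = 0: square 13^2 = 169 ≡ 8 (mod 23).
  bit 4 = 1: square 8^2 = 64 ≡ 18; bit is 1, so multiply 18·6 = 108 ≡ 16 (mod 23).
Final value: 6^9 ≡ 16 (mod 23).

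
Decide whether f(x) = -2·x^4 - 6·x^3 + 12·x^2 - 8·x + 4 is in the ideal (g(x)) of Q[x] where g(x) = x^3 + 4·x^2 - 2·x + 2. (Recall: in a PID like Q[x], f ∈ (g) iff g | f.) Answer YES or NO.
YES

In Q[x] the ideal (g) consists of all multiples of g, so f ∈ (g) iff g | f, i.e. iff the remainder of f on division by g is 0. Divide f by g (g is monic, so eliminate the leading term of the running remainder at each step):
  leading term -2·x^4: subtract (-2·x)·g(x) = -2·x^4 - 8·x^3 + 4·x^2 - 4·x, leaving 2·x^3 + 8·x^2 - 4·x + 4
  leading term 2·x^3: subtract (2)·g(x) = 2·x^3 + 8·x^2 - 4·x + 4, leaving 0
The remainder is 0, so f(x) = g(x) · h(x) with h(x) = 2 - 2·x. Hence g | f, i.e. f ∈ (g).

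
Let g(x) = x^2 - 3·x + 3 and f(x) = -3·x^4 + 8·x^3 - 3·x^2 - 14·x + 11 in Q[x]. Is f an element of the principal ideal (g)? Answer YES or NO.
In Q[x] the ideal (g) consists of all multiples of g, so f ∈ (g) iff g | f, i.e. iff the remainder of f on division by g is 0. Divide f by g (g is monic, so eliminate the leading term of the running remainder at each step):
  leading term -3·x^4: subtract (-3·x^2)·g(x) = -3·x^4 + 9·x^3 - 9·x^2, leaving -x^3 + 6·x^2 - 14·x + 11
  leading term -x^3: subtract (-x)·g(x) = -x^3 + 3·x^2 - 3·x, leaving 3·x^2 - 11·x + 11
  leading term 3·x^2: subtract (3)·g(x) = 3·x^2 - 9·x + 9, leaving 2 - 2·x
The remainder r(x) = 2 - 2·x ≠ 0 (and deg r < deg g), so g ∤ f, i.e. f ∉ (g).

Final answer: NO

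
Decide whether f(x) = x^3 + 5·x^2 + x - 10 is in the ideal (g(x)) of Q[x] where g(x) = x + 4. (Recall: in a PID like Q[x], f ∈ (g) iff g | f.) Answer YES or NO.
NO

In Q[x] the ideal (g) consists of all multiples of g, so f ∈ (g) iff g | f, i.e. iff the remainder of f on division by g is 0. Divide f by g (g is monic, so eliminate the leading term of the running remainder at each step):
  leading term x^3: subtract (x^2)·g(x) = x^3 + 4·x^2, leaving x^2 + x - 10
  leading term x^2: subtract (x)·g(x) = x^2 + 4·x, leaving -3·x - 10
  leading term -3·x: subtract (-3)·g(x) = -3·x - 12, leaving 2
The remainder r(x) = 2 ≠ 0 (and deg r < deg g), so g ∤ f, i.e. f ∉ (g).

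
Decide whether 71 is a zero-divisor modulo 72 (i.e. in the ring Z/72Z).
gcd(71, 72) = 1, so 71 is a unit in Z/72Z (it has a multiplicative inverse). A unit cannot be a zero-divisor: if 71·b ≡ 0 then multiplying both sides by 71^(−1) gives b ≡ 0. So 71 is not a zero-divisor.

Final answer: NO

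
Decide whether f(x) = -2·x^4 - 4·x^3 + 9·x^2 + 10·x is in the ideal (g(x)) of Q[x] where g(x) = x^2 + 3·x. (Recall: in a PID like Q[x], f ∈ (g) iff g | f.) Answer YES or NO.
In Q[x] the ideal (g) consists of all multiples of g, so f ∈ (g) iff g | f, i.e. iff the remainder of f on division by g is 0. Divide f by g (g is monic, so eliminate the leading term of the running remainder at each step):
  leading term -2·x^4: subtract (-2·x^2)·g(x) = -2·x^4 - 6·x^3, leaving 2·x^3 + 9·x^2 + 10·x
  leading term 2·x^3: subtract (2·x)·g(x) = 2·x^3 + 6·x^2, leaving 3·x^2 + 10·x
  leading term 3·x^2: subtract (3)·g(x) = 3·x^2 + 9·x, leaving x
The remainder r(x) = x ≠ 0 (and deg r < deg g), so g ∤ f, i.e. f ∉ (g).

Final answer: NO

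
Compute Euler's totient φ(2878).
φ(2878) = 1438

φ is multiplicative, with φ(p^e) = p^e − p^(e−1). Factorise 2878 = 2 · 1439. Then
  φ(2878) = (2 − 1) · (1439 − 1) = 1 · 1438 = 1438.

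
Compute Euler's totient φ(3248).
φ is multiplicative, with φ(p^e) = p^e − p^(e−1). Factorise 3248 = 2^4 · 7 · 29. Then
  φ(3248) = (2^4 − 2^3) · (7 − 1) · (29 − 1) = 8 · 6 · 28 = 1344.

Final answer: φ(3248) = 1344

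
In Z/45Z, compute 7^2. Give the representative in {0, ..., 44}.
4

Use repeated squaring. Binary(2) = 10. Walk through the bits of the exponent 2 left-to-right: at each bit after the leading one, square the running value, then multiply by 7 if the bit is 1 (always reducing mod 45):
  bit 1 = 1 (leading): start with 7.
  bit 2 = 0: square 7^2 = 49 ≡ 4 (mod 45).
Final value: 7^2 ≡ 4 (mod 45).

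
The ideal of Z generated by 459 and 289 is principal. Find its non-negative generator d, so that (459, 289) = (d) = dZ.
In the PID Z, (a, b) is generated by gcd(a, b). Compute gcd(459, 289) with the extended Euclidean algorithm, tracking rows (r, s, t) with s·459 + t·289 = r:
  row A: (459, 1, 0)   [1·459 + 0·289 = 459]
  row B: (289, 0, 1)   [0·459 + 1·289 = 289]
  459 = 1·289 + 170   → row C = row A − 1·row B = (170, 1, −1)   [check: 1·459 − 1·289 = 170]
  289 = 1·170 + 119   → row D = row B − 1·row C = (119, −1, 2)   [check: −1·459 + 2·289 = 119]
  170 = 1·119 + 51   → row E = row C − 1·row D = (51, 2, −3)   [check: 2·459 − 3·289 = 51]
  119 = 2·51 + 17   → row F = row D − 2·row E = (17, −5, 8)   [check: −5·459 + 8·289 = 17]
  51 = 3·17 + 0   → remainder 0, stop. gcd = 17 (last nonzero row F).
So gcd(459, 289) = 17, with Bézout identity −5·459 + 8·289 = 17. Containment (⊇): the Bézout identity exhibits 17 as an element of (459, 289), giving (17) ⊆ (459, 289). Containment (⊆): since 17 | 459 and 17 | 289 (459 = 17·27, 289 = 17·17), every Z-linear combination of 459 and 289 is divisible by 17, so (459, 289) ⊆ (17). Therefore (459, 289) = (17), d = 17.

Final answer: (459, 289) = (17); d = 17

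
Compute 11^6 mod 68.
25

Use repeated squaring. Binary(6) = 110. Walk through the bits of the exponent 6 left-to-right: at each bit after the leading one, square the running value, then multiply by 11 if the bit is 1 (always reducing mod 68):
  bit 1 = 1 (leading): start with 11.
  bit 2 = 1: square 11^2 = 121 ≡ 53; bit is 1, so multiply 53·11 = 583 ≡ 39 (mod 68).
  bit 3 = 0: square 39^2 = 1521 ≡ 25 (mod 68).
Final value: 11^6 ≡ 25 (mod 68).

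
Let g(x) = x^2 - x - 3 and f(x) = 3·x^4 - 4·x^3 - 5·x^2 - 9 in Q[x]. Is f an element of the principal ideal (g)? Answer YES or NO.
In Q[x] the ideal (g) consists of all multiples of g, so f ∈ (g) iff g | f, i.e. iff the remainder of f on division by g is 0. Divide f by g (g is monic, so eliminate the leading term of the running remainder at each step):
  leading term 3·x^4: subtract (3·x^2)·g(x) = 3·x^4 - 3·x^3 - 9·x^2, leaving -x^3 + 4·x^2 - 9
  leading term -x^3: subtract (-x)·g(x) = -x^3 + x^2 + 3·x, leaving 3·x^2 - 3·x - 9
  leading term 3·x^2: subtract (3)·g(x) = 3·x^2 - 3·x - 9, leaving 0
The remainder is 0, so f(x) = g(x) · h(x) with h(x) = 3·x^2 - x + 3. Hence g | f, i.e. f ∈ (g).

Final answer: YES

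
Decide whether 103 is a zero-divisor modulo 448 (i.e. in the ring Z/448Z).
gcd(103, 448) = 1, so 103 is a unit in Z/448Z (it has a multiplicative inverse). A unit cannot be a zero-divisor: if 103·b ≡ 0 then multiplying both sides by 103^(−1) gives b ≡ 0. So 103 is not a zero-divisor.

Final answer: NO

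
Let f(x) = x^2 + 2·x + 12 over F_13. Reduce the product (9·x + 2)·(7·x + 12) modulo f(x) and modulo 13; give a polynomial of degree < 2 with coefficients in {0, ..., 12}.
a · b ≡ 9·x + 9 (mod f(x))

Multiply as integer polynomials: a · b = 63·x^2 + 122·x + 24. Reducing coefficients mod 13: a · b ≡ 11·x^2 + 5·x + 11. Now divide by f(x) = x^2 + 2·x + 12 in F_13[x], eliminating the leading term at each step:
  leading term 11·x^2: subtract (11)·f(x) = 11·x^2 + 9·x + 2, leaving 9·x + 9 (coefficients mod 13)
The degree is now < 2, so this is the remainder. Hence a · b ≡ 9·x + 9 in F_13[x]/(f).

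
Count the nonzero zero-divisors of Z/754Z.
In Z/754Z each nonzero element is either a unit (gcd with 754 is 1) or a zero-divisor (gcd > 1). The number of units is φ(754): factorise 754 = 2 · 13 · 29, so φ(754) = (2 − 1) · (13 − 1) · (29 − 1) = 1 · 12 · 28 = 336. The nonzero elements number 754 − 1 = 753. Hence the nonzero zero-divisors number 753 − 336 = 417.

Final answer: Z/754Z has 417 nonzero zero-divisors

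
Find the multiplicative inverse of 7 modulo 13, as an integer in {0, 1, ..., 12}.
7^(−1) ≡ 2 (mod 13)

Apply the extended Euclidean algorithm to (13, 7), tracking rows (r, s, t) with s·13 + t·7 = r. Each division r_prev = q·r_cur + r_new produces the new row as (previous row) − q·(current row):
  row A: (13, 1, 0)   [1·13 + 0·7 = 13]
  row B: (7, 0, 1)   [0·13 + 1·7 = 7]
  13 = 1·7 + 6   → row C = row A − 1·row B = (6, 1, −1)   [check: 1·13 − 1·7 = 6]
  7 = 1·6 + 1   → row D = row B − 1·row C = (1, −1, 2)   [check: −1·13 + 2·7 = 1]
  6 = 6·1 + 0   → remainder 0, stop. gcd = 1 (last nonzero row D).
The gcd is 1, so 7 is invertible mod 13. The last nonzero row gives −1·13 + 2·7 = 1, so t = 2. So 7^(−1) ≡ 2 (mod 13). Verify: 7 · 2 = 14 ≡ 1 (mod 13). ✓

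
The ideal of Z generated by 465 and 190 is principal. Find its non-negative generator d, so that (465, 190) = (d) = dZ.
In the PID Z, (a, b) is generated by gcd(a, b). Compute gcd(465, 190) with the extended Euclidean algorithm, tracking rows (r, s, t) with s·465 + t·190 = r:
  row A: (465, 1, 0)   [1·465 + 0·190 = 465]
  row B: (190, 0, 1)   [0·465 + 1·190 = 190]
  465 = 2·190 + 85   → row C = row A − 2·row B = (85, 1, −2)   [check: 1·465 − 2·190 = 85]
  190 = 2·85 + 20   → row D = row B − 2·row C = (20, −2, 5)   [check: −2·465 + 5·190 = 20]
  85 = 4·20 + 5   → row E = row C − 4·row D = (5, 9, −22)   [check: 9·465 − 22·190 = 5]
  20 = 4·5 + 0   → remainder 0, stop. gcd = 5 (last nonzero row E).
So gcd(465, 190) = 5, with Bézout identity 9·465 − 22·190 = 5. Containment (⊇): the Bézout identity exhibits 5 as an element of (465, 190), giving (5) ⊆ (465, 190). Containment (⊆): since 5 | 465 and 5 | 190 (465 = 5·93, 190 = 5·38), every Z-linear combination of 465 and 190 is divisible by 5, so (465, 190) ⊆ (5). Therefore (465, 190) = (5), d = 5.

Final answer: (465, 190) = (5); d = 5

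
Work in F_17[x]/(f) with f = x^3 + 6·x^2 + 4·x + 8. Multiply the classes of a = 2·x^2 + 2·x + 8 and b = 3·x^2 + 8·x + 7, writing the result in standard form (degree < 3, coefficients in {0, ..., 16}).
Multiply as integer polynomials: a · b = 6·x^4 + 22·x^3 + 54·x^2 + 78·x + 56. Reducing coefficients mod 17: a · b ≡ 6·x^4 + 5·x^3 + 3·x^2 + 10·x + 5. Now divide by f(x) = x^3 + 6·x^2 + 4·x + 8 in F_17[x], eliminating the leading term at each step:
  leading term 6·x^4: subtract (6·x)·f(x) = 6·x^4 + 2·x^3 + 7·x^2 + 14·x, leaving 3·x^3 + 13·x^2 + 13·x + 5 (coefficients mod 17)
  leading term 3·x^3: subtract (3)·f(x) = 3·x^3 + x^2 + 12·x + 7, leaving 12·x^2 + x + 15 (coefficients mod 17)
The degree is now < 3, so this is the remainder. Hence a · b ≡ 12·x^2 + x + 15 in F_17[x]/(f).

Final answer: a · b ≡ 12·x^2 + x + 15 (mod f(x))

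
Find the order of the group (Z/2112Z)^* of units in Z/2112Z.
(Z/2112Z)^* consists of the classes a with gcd(a, 2112) = 1, so its order is φ(2112). φ is multiplicative, with φ(p^e) = p^e − p^(e−1). Factorise 2112 = 2^6 · 3 · 11. Then
  φ(2112) = (2^6 − 2^5) · (3 − 1) · (11 − 1) = 32 · 2 · 10 = 640.
Thus |(Z/2112Z)^*| = 640.

Final answer: |(Z/2112Z)^*| = 640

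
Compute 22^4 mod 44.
Use repeated squaring. Binary(4) = 100. Walk through the bits of the exponent 4 left-to-right: at each bit after the leading one, square the running value, then multiply by 22 if the bit is 1 (always reducing mod 44):
  bit 1 = 1 (leading): start with 22.
  bit 2 = 0: square 22^2 = 484 ≡ 0 (mod 44).
  bit 3 = 0: square 0^2 = 0 (mod 44).
Final value: 22^4 ≡ 0 (mod 44).

Final answer: 0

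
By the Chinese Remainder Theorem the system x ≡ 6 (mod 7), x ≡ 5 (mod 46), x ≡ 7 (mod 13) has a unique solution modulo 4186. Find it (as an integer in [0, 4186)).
x ≡ 1385 (mod 4186); the representative in [0, 4186) is 1385

The moduli 7, 46, 13 are pairwise coprime, so by the CRT there is a unique solution mod 7·46·13 = 4186.
Solve by successive substitution. Start with x ≡ 6 (mod 7).
  Combine with x ≡ 5 (mod 46): write x = 6 + 7·t and require 6 + 7·t ≡ 5 (mod 46), i.e. 7·t ≡ 5 − 6 ≡ 45 (mod 46). Since 7^(−1) ≡ 33 (mod 46), t ≡ 33·45 ≡ 13 (mod 46). So x ≡ 6 + 7·13 = 97 (mod 322).
  Combine with x ≡ 7 (mod 13): write x = 97 + 322·t and require 97 + 322·t ≡ 7 (mod 13), i.e. 322·t ≡ 7 − 97 ≡ 1 (mod 13). Since 322^(−1) ≡ 4 (mod 13) (322 ≡ 10 (mod 13)), t ≡ 4·1 ≡ 4 (mod 13). So x ≡ 97 + 322·4 = 1385 (mod 4186).
Unique solution in [0, 4186): x = 1385.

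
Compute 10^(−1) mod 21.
Apply the extended Euclidean algorithm to (21, 10), tracking rows (r, s, t) with s·21 + t·10 = r. Each division r_prev = q·r_cur + r_new produces the new row as (previous row) − q·(current row):
  row A: (21, 1, 0)   [1·21 + 0·10 = 21]
  row B: (10, 0, 1)   [0·21 + 1·10 = 10]
  21 = 2·10 + 1   → row C = row A − 2·row B = (1, 1, −2)   [check: 1·21 − 2·10 = 1]
  10 = 10·1 + 0   → remainder 0, stop. gcd = 1 (last nonzero row C).
The gcd is 1, so 10 is invertible mod 21. The last nonzero row gives 1·21 − 2·10 = 1, so t = −2. So 10^(−1) ≡ −2 ≡ 19 (mod 21). Verify: 10 · 19 = 190 ≡ 1 (mod 21). ✓

Final answer: 10^(−1) ≡ 19 (mod 21)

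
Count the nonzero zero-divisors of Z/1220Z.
Z/1220Z has 739 nonzero zero-divisors

In Z/1220Z each nonzero element is either a unit (gcd with 1220 is 1) or a zero-divisor (gcd > 1). The number of units is φ(1220): factorise 1220 = 2^2 · 5 · 61, so φ(1220) = (2^2 − 2^1) · (5 − 1) · (61 − 1) = 2 · 4 · 60 = 480. The nonzero elements number 1220 − 1 = 1219. Hence the nonzero zero-divisors number 1219 − 480 = 739.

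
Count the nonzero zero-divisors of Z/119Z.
Z/119Z has 22 nonzero zero-divisors

In Z/119Z each nonzero element is either a unit (gcd with 119 is 1) or a zero-divisor (gcd > 1). The number of units is φ(119): factorise 119 = 7 · 17, so φ(119) = (7 − 1) · (17 − 1) = 6 · 16 = 96. The nonzero elements number 119 − 1 = 118. Hence the nonzero zero-divisors number 118 − 96 = 22.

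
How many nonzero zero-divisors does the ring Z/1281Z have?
Z/1281Z has 560 nonzero zero-divisors

In Z/1281Z each nonzero element is either a unit (gcd with 1281 is 1) or a zero-divisor (gcd > 1). The number of units is φ(1281): factorise 1281 = 3 · 7 · 61, so φ(1281) = (3 − 1) · (7 − 1) · (61 − 1) = 2 · 6 · 60 = 720. The nonzero elements number 1281 − 1 = 1280. Hence the nonzero zero-divisors number 1280 − 720 = 560.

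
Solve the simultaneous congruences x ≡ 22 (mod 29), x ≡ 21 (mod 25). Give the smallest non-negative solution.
The moduli 29, 25 are pairwise coprime, so by the CRT there is a unique solution mod 29·25 = 725.
Solve by successive substitution. Start with x ≡ 22 (mod 29).
  Combine with x ≡ 21 (mod 25): write x = 22 + 29·t and require 22 + 29·t ≡ 21 (mod 25), i.e. 29·t ≡ 21 − 22 ≡ 24 (mod 25). Since 29^(−1) ≡ 19 (mod 25) (29 ≡ 4 (mod 25)), t ≡ 19·24 ≡ 6 (mod 25). So x ≡ 22 + 29·6 = 196 (mod 725).
Unique solution in [0, 725): x = 196.

Final answer: x ≡ 196 (mod 725); the representative in [0, 725) is 196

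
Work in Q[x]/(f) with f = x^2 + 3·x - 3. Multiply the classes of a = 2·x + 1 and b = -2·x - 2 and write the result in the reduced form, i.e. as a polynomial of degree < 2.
First multiply in Q[x] without reducing: a · b = -4·x^2 - 6·x - 2. Now divide by f(x) = x^2 + 3·x - 3, eliminating the leading term at each step:
  leading term -4·x^2: subtract (-4)·f(x) = -4·x^2 - 12·x + 12, leaving 6·x - 14
The degree is now < 2, so this is the remainder. Hence a · b ≡ 6·x - 14 in Q[x]/(f).

Final answer: a · b ≡ 6·x - 14 (mod f(x))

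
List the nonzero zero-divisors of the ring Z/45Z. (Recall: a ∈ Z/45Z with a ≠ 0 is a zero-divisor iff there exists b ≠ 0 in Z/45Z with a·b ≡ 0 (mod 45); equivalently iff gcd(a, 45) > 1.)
An element a ∈ Z/45Z (with a ≠ 0) is a zero-divisor iff gcd(a, 45) > 1 (because a is a unit precisely when gcd(a, n) = 1, and in Z/nZ every nonzero, non-unit element is a zero-divisor). Scan a = 1, ..., 44 and keep those with gcd(a, 45) > 1:
  gcd(3, 45) = 3, gcd(5, 45) = 5, gcd(6, 45) = 3, gcd(9, 45) = 9, gcd(10, 45) = 5, gcd(12, 45) = 3, gcd(15, 45) = 15, gcd(18, 45) = 9, gcd(20, 45) = 5, gcd(21, 45) = 3, gcd(24, 45) = 3, gcd(25, 45) = 5, gcd(27, 45) = 9, gcd(30, 45) = 15, gcd(33, 45) = 3, gcd(35, 45) = 5, gcd(36, 45) = 9, gcd(39, 45) = 3, gcd(40, 45) = 5, gcd(42, 45) = 3.
All other a ∈ {1, ..., 44} have gcd(a, 45) = 1 and are units. So the nonzero zero-divisors are exactly the 20 values of a appearing in this scan.

Final answer: nonzero zero-divisors of Z/45Z = {3, 5, 6, 9, 10, 12, 15, 18, 20, 21, 24, 25, 27, 30, 33, 35, 36, 39, 40, 42}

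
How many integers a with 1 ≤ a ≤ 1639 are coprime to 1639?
1480

The number of a ∈ {1, ..., 1639} with gcd(a, 1639) = 1 is by definition Euler's totient φ(1639). φ is multiplicative, with φ(p^e) = p^e − p^(e−1). Factorise 1639 = 11 · 149. Then
  φ(1639) = (11 − 1) · (149 − 1) = 10 · 148 = 1480.
So there are 1480 such integers.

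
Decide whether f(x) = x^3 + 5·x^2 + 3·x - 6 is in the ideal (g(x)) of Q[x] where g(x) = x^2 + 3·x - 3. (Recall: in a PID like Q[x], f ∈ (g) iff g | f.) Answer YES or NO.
YES

In Q[x] the ideal (g) consists of all multiples of g, so f ∈ (g) iff g | f, i.e. iff the remainder of f on division by g is 0. Divide f by g (g is monic, so eliminate the leading term of the running remainder at each step):
  leading term x^3: subtract (x)·g(x) = x^3 + 3·x^2 - 3·x, leaving 2·x^2 + 6·x - 6
  leading term 2·x^2: subtract (2)·g(x) = 2·x^2 + 6·x - 6, leaving 0
The remainder is 0, so f(x) = g(x) · h(x) with h(x) = x + 2. Hence g | f, i.e. f ∈ (g).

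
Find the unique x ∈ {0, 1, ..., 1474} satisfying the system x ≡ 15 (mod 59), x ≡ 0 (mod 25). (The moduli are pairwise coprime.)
x ≡ 900 (mod 1475); the representative in [0, 1475) is 900

The moduli 59, 25 are pairwise coprime, so by the CRT there is a unique solution mod 59·25 = 1475.
Solve by successive substitution. Start with x ≡ 15 (mod 59).
  Combine with x ≡ 0 (mod 25): write x = 15 + 59·t and require 15 + 59·t ≡ 0 (mod 25), i.e. 59·t ≡ 0 − 15 ≡ 10 (mod 25). Since 59^(−1) ≡ 14 (mod 25) (59 ≡ 9 (mod 25)), t ≡ 14·10 ≡ 15 (mod 25). So x ≡ 15 + 59·15 = 900 (mod 1475).
Unique solution in [0, 1475): x = 900.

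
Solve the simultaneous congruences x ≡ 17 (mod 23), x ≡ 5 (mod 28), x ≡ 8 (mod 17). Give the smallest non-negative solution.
x ≡ 2133 (mod 10948); the representative in [0, 10948) is 2133

The moduli 23, 28, 17 are pairwise coprime, so by the CRT there is a unique solution mod 23·28·17 = 10948.
Solve by successive substitution. Start with x ≡ 17 (mod 23).
  Combine with x ≡ 5 (mod 28): write x = 17 + 23·t and require 17 + 23·t ≡ 5 (mod 28), i.e. 23·t ≡ 5 − 17 ≡ 16 (mod 28). Since 23^(−1) ≡ 11 (mod 28), t ≡ 11·16 ≡ 8 (mod 28). So x ≡ 17 + 23·8 = 201 (mod 644).
  Combine with x ≡ 8 (mod 17): write x = 201 + 644·t and require 201 + 644·t ≡ 8 (mod 17), i.e. 644·t ≡ 8 − 201 ≡ 11 (mod 17). Since 644^(−1) ≡ 8 (mod 17) (644 ≡ 15 (mod 17)), t ≡ 8·11 ≡ 3 (mod 17). So x ≡ 201 + 644·3 = 2133 (mod 10948).
Unique solution in [0, 10948): x = 2133.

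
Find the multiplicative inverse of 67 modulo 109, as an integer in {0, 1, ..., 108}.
Apply the extended Euclidean algorithm to (109, 67), tracking rows (r, s, t) with s·109 + t·67 = r. Each division r_prev = q·r_cur + r_new produces the new row as (previous row) − q·(current row):
  row A: (109, 1, 0)   [1·109 + 0·67 = 109]
  row B: (67, 0, 1)   [0·109 + 1·67 = 67]
  109 = 1·67 + 42   → row C = row A − 1·row B = (42, 1, −1)   [check: 1·109 − 1·67 = 42]
  67 = 1·42 + 25   → row D = row B − 1·row C = (25, −1, 2)   [check: −1·109 + 2·67 = 25]
  42 = 1·25 + 17   → row E = row C − 1·row D = (17, 2, −3)   [check: 2·109 − 3·67 = 17]
  25 = 1·17 + 8   → row F = row D − 1·row E = (8, −3, 5)   [check: −3·109 + 5·67 = 8]
  17 = 2·8 + 1   → row G = row E − 2·row F = (1, 8, −13)   [check: 8·109 − 13·67 = 1]
  8 = 8·1 + 0   → remainder 0, stop. gcd = 1 (last nonzero row G).
The gcd is 1, so 67 is invertible mod 109. The last nonzero row gives 8·109 − 13·67 = 1, so t = −13. So 67^(−1) ≡ −13 ≡ 96 (mod 109). Verify: 67 · 96 = 6432 ≡ 1 (mod 109). ✓

Final answer: 67^(−1) ≡ 96 (mod 109)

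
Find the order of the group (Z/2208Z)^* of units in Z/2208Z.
(Z/2208Z)^* consists of the classes a with gcd(a, 2208) = 1, so its order is φ(2208). φ is multiplicative, with φ(p^e) = p^e − p^(e−1). Factorise 2208 = 2^5 · 3 · 23. Then
  φ(2208) = (2^5 − 2^4) · (3 − 1) · (23 − 1) = 16 · 2 · 22 = 704.
Thus |(Z/2208Z)^*| = 704.

Final answer: |(Z/2208Z)^*| = 704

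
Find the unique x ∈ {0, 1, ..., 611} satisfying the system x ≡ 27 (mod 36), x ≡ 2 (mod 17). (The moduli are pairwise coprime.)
The moduli 36, 17 are pairwise coprime, so by the CRT there is a unique solution mod 36·17 = 612.
Solve by successive substitution. Start with x ≡ 27 (mod 36).
  Combine with x ≡ 2 (mod 17): write x = 27 + 36·t and require 27 + 36·t ≡ 2 (mod 17), i.e. 36·t ≡ 2 − 27 ≡ 9 (mod 17). Since 36^(−1) ≡ 9 (mod 17) (36 ≡ 2 (mod 17)), t ≡ 9·9 ≡ 13 (mod 17). So x ≡ 27 + 36·13 = 495 (mod 612).
Unique solution in [0, 612): x = 495.

Final answer: x ≡ 495 (mod 612); the representative in [0, 612) is 495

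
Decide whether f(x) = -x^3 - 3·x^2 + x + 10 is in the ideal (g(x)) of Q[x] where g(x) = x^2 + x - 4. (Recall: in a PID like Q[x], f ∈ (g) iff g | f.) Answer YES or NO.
NO

In Q[x] the ideal (g) consists of all multiples of g, so f ∈ (g) iff g | f, i.e. iff the remainder of f on division by g is 0. Divide f by g (g is monic, so eliminate the leading term of the running remainder at each step):
  leading term -x^3: subtract (-x)·g(x) = -x^3 - x^2 + 4·x, leaving -2·x^2 - 3·x + 10
  leading term -2·x^2: subtract (-2)·g(x) = -2·x^2 - 2·x + 8, leaving 2 - x
The remainder r(x) = 2 - x ≠ 0 (and deg r < deg g), so g ∤ f, i.e. f ∉ (g).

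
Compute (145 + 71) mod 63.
27

Reduce the summands first: 145 ≡ 19, 71 ≡ 8 (mod 63), so 145 + 71 ≡ 19 + 8 (mod 63). 19 + 8 = 27; 27 = 0·63 + 27, so (145 + 71) mod 63 = 27.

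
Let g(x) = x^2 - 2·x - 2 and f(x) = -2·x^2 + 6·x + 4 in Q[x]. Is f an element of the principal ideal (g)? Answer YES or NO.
NO

In Q[x] the ideal (g) consists of all multiples of g, so f ∈ (g) iff g | f, i.e. iff the remainder of f on division by g is 0. Divide f by g (g is monic, so eliminate the leading term of the running remainder at each step):
  leading term -2·x^2: subtract (-2)·g(x) = -2·x^2 + 4·x + 4, leaving 2·x
The remainder r(x) = 2·x ≠ 0 (and deg r < deg g), so g ∤ f, i.e. f ∉ (g).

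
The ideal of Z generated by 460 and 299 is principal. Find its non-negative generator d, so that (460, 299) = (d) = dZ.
In the PID Z, (a, b) is generated by gcd(a, b). Compute gcd(460, 299) with the extended Euclidean algorithm, tracking rows (r, s, t) with s·460 + t·299 = r:
  row A: (460, 1, 0)   [1·460 + 0·299 = 460]
  row B: (299, 0, 1)   [0·460 + 1·299 = 299]
  460 = 1·299 + 161   → row C = row A − 1·row B = (161, 1, −1)   [check: 1·460 − 1·299 = 161]
  299 = 1·161 + 138   → row D = row B − 1·row C = (138, −1, 2)   [check: −1·460 + 2·299 = 138]
  161 = 1·138 + 23   → row E = row C − 1·row D = (23, 2, −3)   [check: 2·460 − 3·299 = 23]
  138 = 6·23 + 0   → remainder 0, stop. gcd = 23 (last nonzero row E).
So gcd(460, 299) = 23, with Bézout identity 2·460 − 3·299 = 23. Containment (⊇): the Bézout identity exhibits 23 as an element of (460, 299), giving (23) ⊆ (460, 299). Containment (⊆): since 23 | 460 and 23 | 299 (460 = 23·20, 299 = 23·13), every Z-linear combination of 460 and 299 is divisible by 23, so (460, 299) ⊆ (23). Therefore (460, 299) = (23), d = 23.

Final answer: (460, 299) = (23); d = 23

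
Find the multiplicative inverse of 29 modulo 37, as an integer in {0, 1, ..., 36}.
Apply the extended Euclidean algorithm to (37, 29), tracking rows (r, s, t) with s·37 + t·29 = r. Each division r_prev = q·r_cur + r_new produces the new row as (previous row) − q·(current row):
  row A: (37, 1, 0)   [1·37 + 0·29 = 37]
  row B: (29, 0, 1)   [0·37 + 1·29 = 29]
  37 = 1·29 + 8   → row C = row A − 1·row B = (8, 1, −1)   [check: 1·37 − 1·29 = 8]
  29 = 3·8 + 5   → row D = row B − 3·row C = (5, −3, 4)   [check: −3·37 + 4·29 = 5]
  8 = 1·5 + 3   → row E = row C − 1·row D = (3, 4, −5)   [check: 4·37 − 5·29 = 3]
  5 = 1·3 + 2   → row F = row D − 1·row E = (2, −7, 9)   [check: −7·37 + 9·29 = 2]
  3 = 1·2 + 1   → row G = row E − 1·row F = (1, 11, −14)   [check: 11·37 − 14·29 = 1]
  2 = 2·1 + 0   → remainder 0, stop. gcd = 1 (last nonzero row G).
The gcd is 1, so 29 is invertible mod 37. The last nonzero row gives 11·37 − 14·29 = 1, so t = −14. So 29^(−1) ≡ −14 ≡ 23 (mod 37). Verify: 29 · 23 = 667 ≡ 1 (mod 37). ✓

Final answer: 29^(−1) ≡ 23 (mod 37)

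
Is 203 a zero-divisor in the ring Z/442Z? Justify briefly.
NO

gcd(203, 442) = 1, so 203 is a unit in Z/442Z (it has a multiplicative inverse). A unit cannot be a zero-divisor: if 203·b ≡ 0 then multiplying both sides by 203^(−1) gives b ≡ 0. So 203 is not a zero-divisor.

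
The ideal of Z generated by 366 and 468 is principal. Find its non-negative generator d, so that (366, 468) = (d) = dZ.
(366, 468) = (6); d = 6

In the PID Z, (a, b) is generated by gcd(a, b). Compute gcd(468, 366) with the extended Euclidean algorithm, tracking rows (r, s, t) with s·468 + t·366 = r:
  row A: (468, 1, 0)   [1·468 + 0·366 = 468]
  row B: (366, 0, 1)   [0·468 + 1·366 = 366]
  468 = 1·366 + 102   → row C = row A − 1·row B = (102, 1, −1)   [check: 1·468 − 1·366 = 102]
  366 = 3·102 + 60   → row D = row B − 3·row C = (60, −3, 4)   [check: −3·468 + 4·366 = 60]
  102 = 1·60 + 42   → row E = row C − 1·row D = (42, 4, −5)   [check: 4·468 − 5·366 = 42]
  60 = 1·42 + 18   → row F = row D − 1·row E = (18, −7, 9)   [check: −7·468 + 9·366 = 18]
  42 = 2·18 + 6   → row G = row E − 2·row F = (6, 18, −23)   [check: 18·468 − 23·366 = 6]
  18 = 3·6 + 0   → remainder 0, stop. gcd = 6 (last nonzero row G).
So gcd(366, 468) = 6, with Bézout identity 18·468 − 23·366 = 6. Containment (⊇): the Bézout identity exhibits 6 as an element of (366, 468), giving (6) ⊆ (366, 468). Containment (⊆): since 6 | 366 and 6 | 468 (366 = 6·61, 468 = 6·78), every Z-linear combination of 366 and 468 is divisible by 6, so (366, 468) ⊆ (6). Therefore (366, 468) = (6), d = 6.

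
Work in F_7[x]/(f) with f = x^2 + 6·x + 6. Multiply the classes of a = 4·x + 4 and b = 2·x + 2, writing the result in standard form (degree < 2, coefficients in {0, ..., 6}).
a · b ≡ 3·x + 2 (mod f(x))

Multiply as integer polynomials: a · b = 8·x^2 + 16·x + 8. Reducing coefficients mod 7: a · b ≡ x^2 + 2·x + 1. Now divide by f(x) = x^2 + 6·x + 6 in F_7[x], eliminating the leading term at each step:
  leading term x^2: subtract (1)·f(x) = x^2 + 6·x + 6, leaving 3·x + 2 (coefficients mod 7)
The degree is now < 2, so this is the remainder. Hence a · b ≡ 3·x + 2 in F_7[x]/(f).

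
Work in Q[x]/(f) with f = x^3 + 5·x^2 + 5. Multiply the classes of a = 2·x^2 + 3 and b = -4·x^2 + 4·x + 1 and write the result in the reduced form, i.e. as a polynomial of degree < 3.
First multiply in Q[x] without reducing: a · b = -8·x^4 + 8·x^3 - 10·x^2 + 12·x + 3. Now divide by f(x) = x^3 + 5·x^2 + 5, eliminating the leading term at each step:
  leading term -8·x^4: subtract (-8·x)·f(x) = -8·x^4 - 40·x^3 - 40·x, leaving 48·x^3 - 10·x^2 + 52·x + 3
  leading term 48·x^3: subtract (48)·f(x) = 48·x^3 + 240·x^2 + 240, leaving -250·x^2 + 52·x - 237
The degree is now < 3, so this is the remainder. Hence a · b ≡ -250·x^2 + 52·x - 237 in Q[x]/(f).

Final answer: a · b ≡ -250·x^2 + 52·x - 237 (mod f(x))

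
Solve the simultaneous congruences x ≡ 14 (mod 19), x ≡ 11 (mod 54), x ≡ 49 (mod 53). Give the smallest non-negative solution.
The moduli 19, 54, 53 are pairwise coprime, so by the CRT there is a unique solution mod 19·54·53 = 54378.
Solve by successive substitution. Start with x ≡ 14 (mod 19).
  Combine with x ≡ 11 (mod 54): write x = 14 + 19·t and require 14 + 19·t ≡ 11 (mod 54), i.e. 19·t ≡ 11 − 14 ≡ 51 (mod 54). Since 19^(−1) ≡ 37 (mod 54), t ≡ 37·51 ≡ 51 (mod 54). So x ≡ 14 + 19·51 = 983 (mod 1026).
  Combine with x ≡ 49 (mod 53): write x = 983 + 1026·t and require 983 + 1026·t ≡ 49 (mod 53), i.e. 1026·t ≡ 49 − 983 ≡ 20 (mod 53). Since 1026^(−1) ≡ 14 (mod 53) (1026 ≡ 19 (mod 53)), t ≡ 14·20 ≡ 15 (mod 53). So x ≡ 983 + 1026·15 = 16373 (mod 54378).
Unique solution in [0, 54378): x = 16373.

Final answer: x ≡ 16373 (mod 54378); the representative in [0, 54378) is 16373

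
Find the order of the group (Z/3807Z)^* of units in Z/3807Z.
|(Z/3807Z)^*| = 2484

(Z/3807Z)^* consists of the classes a with gcd(a, 3807) = 1, so its order is φ(3807). φ is multiplicative, with φ(p^e) = p^e − p^(e−1). Factorise 3807 = 3^4 · 47. Then
  φ(3807) = (3^4 − 3^3) · (47 − 1) = 54 · 46 = 2484.
Thus |(Z/3807Z)^*| = 2484.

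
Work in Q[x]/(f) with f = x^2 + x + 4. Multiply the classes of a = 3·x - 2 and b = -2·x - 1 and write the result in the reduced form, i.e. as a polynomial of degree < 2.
a · b ≡ 7·x + 26 (mod f(x))

First multiply in Q[x] without reducing: a · b = -6·x^2 + x + 2. Now divide by f(x) = x^2 + x + 4, eliminating the leading term at each step:
  leading term -6·x^2: subtract (-6)·f(x) = -6·x^2 - 6·x - 24, leaving 7·x + 26
The degree is now < 2, so this is the remainder. Hence a · b ≡ 7·x + 26 in Q[x]/(f).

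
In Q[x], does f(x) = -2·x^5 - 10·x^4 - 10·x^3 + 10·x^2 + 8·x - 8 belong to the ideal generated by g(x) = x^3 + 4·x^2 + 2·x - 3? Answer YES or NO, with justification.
NO

In Q[x] the ideal (g) consists of all multiples of g, so f ∈ (g) iff g | f, i.e. iff the remainder of f on division by g is 0. Divide f by g (g is monic, so eliminate the leading term of the running remainder at each step):
  leading term -2·x^5: subtract (-2·x^2)·g(x) = -2·x^5 - 8·x^4 - 4·x^3 + 6·x^2, leaving -2·x^4 - 6·x^3 + 4·x^2 + 8·x - 8
  leading term -2·x^4: subtract (-2·x)·g(x) = -2·x^4 - 8·x^3 - 4·x^2 + 6·x, leaving 2·x^3 + 8·x^2 + 2·x - 8
  leading term 2·x^3: subtract (2)·g(x) = 2·x^3 + 8·x^2 + 4·x - 6, leaving -2·x - 2
The remainder r(x) = -2·x - 2 ≠ 0 (and deg r < deg g), so g ∤ f, i.e. f ∉ (g).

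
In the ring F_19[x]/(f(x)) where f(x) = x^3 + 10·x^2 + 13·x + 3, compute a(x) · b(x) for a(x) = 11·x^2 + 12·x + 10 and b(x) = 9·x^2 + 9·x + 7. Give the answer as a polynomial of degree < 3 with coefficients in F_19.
Multiply as integer polynomials: a · b = 99·x^4 + 207·x^3 + 275·x^2 + 174·x + 70. Reducing coefficients mod 19: a · b ≡ 4·x^4 + 17·x^3 + 9·x^2 + 3·x + 13. Now divide by f(x) = x^3 + 10·x^2 + 13·x + 3 in F_19[x], eliminating the leading term at each step:
  leading term 4·x^4: subtract (4·x)·f(x) = 4·x^4 + 2·x^3 + 14·x^2 + 12·x, leaving 15·x^3 + 14·x^2 + 10·x + 13 (coefficients mod 19)
  leading term 15·x^3: subtract (15)·f(x) = 15·x^3 + 17·x^2 + 5·x + 7, leaving 16·x^2 + 5·x + 6 (coefficients mod 19)
The degree is now < 3, so this is the remainder. Hence a · b ≡ 16·x^2 + 5·x + 6 in F_19[x]/(f).

Final answer: a · b ≡ 16·x^2 + 5·x + 6 (mod f(x))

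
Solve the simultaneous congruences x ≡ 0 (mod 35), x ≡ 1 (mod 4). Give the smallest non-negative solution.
The moduli 35, 4 are pairwise coprime, so by the CRT there is a unique solution mod 35·4 = 140.
Solve by successive substitution. Start with x ≡ 0 (mod 35).
  Combine with x ≡ 1 (mod 4): write x = 35·t and require 35·t ≡ 1 (mod 4). Since 35^(−1) ≡ 3 (mod 4) (35 ≡ 3 (mod 4)), t ≡ 3·1 ≡ 3 (mod 4). So x ≡ 35·3 = 105 (mod 140).
Unique solution in [0, 140): x = 105.

Final answer: x ≡ 105 (mod 140); the representative in [0, 140) is 105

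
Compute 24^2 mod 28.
16

Use repeated squaring. Binary(2) = 10. Walk through the bits of the exponent 2 left-to-right: at each bit after the leading one, square the running value, then multiply by 24 if the bit is 1 (always reducing mod 28):
  bit 1 = 1 (leading): start with 24.
  bit 2 = 0: square 24^2 = 576 ≡ 16 (mod 28).
Final value: 24^2 ≡ 16 (mod 28).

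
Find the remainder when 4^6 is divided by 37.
26

Use repeated squaring. Binary(6) = 110. Walk through the bits of the exponent 6 left-to-right: at each bit after the leading one, square the running value, then multiply by 4 if the bit is 1 (always reducing mod 37):
  bit 1 = 1 (leading): start with 4.
  bit 2 = 1: square 4^2 = 16; bit is 1, so multiply 16·4 = 64 ≡ 27 (mod 37).
  bit 3 = 0: square 27^2 = 729 ≡ 26 (mod 37).
Final value: 4^6 ≡ 26 (mod 37).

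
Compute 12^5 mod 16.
0

Use repeated squaring. Binary(5) = 101. Walk through the bits of the exponent 5 left-to-right: at each bit after the leading one, square the running value, then multiply by 12 if the bit is 1 (always reducing mod 16):
  bit 1 = 1 (leading): start with 12.
  bit 2 = 0: square 12^2 = 144 ≡ 0 (mod 16).
  bit 3 = 1: square 0^2 = 0; bit is 1, so multiply 0·12 = 0 (mod 16).
Final value: 12^5 ≡ 0 (mod 16).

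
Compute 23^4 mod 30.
1

Use repeated squaring. Binary(4) = 100. Walk through the bits of the exponent 4 left-to-right: at each bit after the leading one, square the running value, then multiply by 23 if the bit is 1 (always reducing mod 30):
  bit 1 = 1 (leading): start with 23.
  bit 2 = 0: square 23^2 = 529 ≡ 19 (mod 30).
  bit 3 = 0: square 19^2 = 361 ≡ 1 (mod 30).
Final value: 23^4 ≡ 1 (mod 30).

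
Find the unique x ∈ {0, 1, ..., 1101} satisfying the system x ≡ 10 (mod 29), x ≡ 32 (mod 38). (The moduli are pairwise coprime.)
x ≡ 184 (mod 1102); the representative in [0, 1102) is 184

The moduli 29, 38 are pairwise coprime, so by the CRT there is a unique solution mod 29·38 = 1102.
Solve by successive substitution. Start with x ≡ 10 (mod 29).
  Combine with x ≡ 32 (mod 38): write x = 10 + 29·t and require 10 + 29·t ≡ 32 (mod 38), i.e. 29·t ≡ 32 − 10 ≡ 22 (mod 38). Since 29^(−1) ≡ 21 (mod 38), t ≡ 21·22 ≡ 6 (mod 38). So x ≡ 10 + 29·6 = 184 (mod 1102).
Unique solution in [0, 1102): x = 184.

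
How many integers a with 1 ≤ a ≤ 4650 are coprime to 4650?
The number of a ∈ {1, ..., 4650} with gcd(a, 4650) = 1 is by definition Euler's totient φ(4650). φ is multiplicative, with φ(p^e) = p^e − p^(e−1). Factorise 4650 = 2 · 3 · 5^2 · 31. Then
  φ(4650) = (2 − 1) · (3 − 1) · (5^2 − 5^1) · (31 − 1) = 1 · 2 · 20 · 30 = 1200.
So there are 1200 such integers.

Final answer: 1200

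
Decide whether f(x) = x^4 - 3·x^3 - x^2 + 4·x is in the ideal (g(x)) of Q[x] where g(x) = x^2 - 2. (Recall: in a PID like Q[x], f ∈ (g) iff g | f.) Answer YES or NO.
In Q[x] the ideal (g) consists of all multiples of g, so f ∈ (g) iff g | f, i.e. iff the remainder of f on division by g is 0. Divide f by g (g is monic, so eliminate the leading term of the running remainder at each step):
  leading term x^4: subtract (x^2)·g(x) = x^4 - 2·x^2, leaving -3·x^3 + x^2 + 4·x
  leading term -3·x^3: subtract (-3·x)·g(x) = -3·x^3 + 6·x, leaving x^2 - 2·x
  leading term x^2: subtract (1)·g(x) = x^2 - 2, leaving 2 - 2·x
The remainder r(x) = 2 - 2·x ≠ 0 (and deg r < deg g), so g ∤ f, i.e. f ∉ (g).

Final answer: NO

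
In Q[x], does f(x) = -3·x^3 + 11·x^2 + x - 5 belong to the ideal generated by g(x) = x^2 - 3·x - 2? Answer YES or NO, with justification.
In Q[x] the ideal (g) consists of all multiples of g, so f ∈ (g) iff g | f, i.e. iff the remainder of f on division by g is 0. Divide f by g (g is monic, so eliminate the leading term of the running remainder at each step):
  leading term -3·x^3: subtract (-3·x)·g(x) = -3·x^3 + 9·x^2 + 6·x, leaving 2·x^2 - 5·x - 5
  leading term 2·x^2: subtract (2)·g(x) = 2·x^2 - 6·x - 4, leaving x - 1
The remainder r(x) = x - 1 ≠ 0 (and deg r < deg g), so g ∤ f, i.e. f ∉ (g).

Final answer: NO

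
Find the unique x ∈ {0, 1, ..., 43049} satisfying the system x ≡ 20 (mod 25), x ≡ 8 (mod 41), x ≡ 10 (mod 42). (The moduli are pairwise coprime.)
The moduli 25, 41, 42 are pairwise coprime, so by the CRT there is a unique solution mod 25·41·42 = 43050.
Solve by successive substitution. Start with x ≡ 20 (mod 25).
  Combine with x ≡ 8 (mod 41): write x = 20 + 25·t and require 20 + 25·t ≡ 8 (mod 41), i.e. 25·t ≡ 8 − 20 ≡ 29 (mod 41). Since 25^(−1) ≡ 23 (mod 41), t ≡ 23·29 ≡ 11 (mod 41). So x ≡ 20 + 25·11 = 295 (mod 1025).
  Combine with x ≡ 10 (mod 42): write x = 295 + 1025·t and require 295 + 1025·t ≡ 10 (mod 42), i.e. 1025·t ≡ 10 − 295 ≡ 9 (mod 42). Since 1025^(−1) ≡ 5 (mod 42) (1025 ≡ 17 (mod 42)), t ≡ 5·9 ≡ 3 (mod 42). So x ≡ 295 + 1025·3 = 3370 (mod 43050).
Unique solution in [0, 43050): x = 3370.

Final answer: x ≡ 3370 (mod 43050); the representative in [0, 43050) is 3370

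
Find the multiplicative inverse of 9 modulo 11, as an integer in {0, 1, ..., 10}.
9^(−1) ≡ 5 (mod 11)

Apply the extended Euclidean algorithm to (11, 9), tracking rows (r, s, t) with s·11 + t·9 = r. Each division r_prev = q·r_cur + r_new produces the new row as (previous row) − q·(current row):
  row A: (11, 1, 0)   [1·11 + 0·9 = 11]
  row B: (9, 0, 1)   [0·11 + 1·9 = 9]
  11 = 1·9 + 2   → row C = row A − 1·row B = (2, 1, −1)   [check: 1·11 − 1·9 = 2]
  9 = 4·2 + 1   → row D = row B − 4·row C = (1, −4, 5)   [check: −4·11 + 5·9 = 1]
  2 = 2·1 + 0   → remainder 0, stop. gcd = 1 (last nonzero row D).
The gcd is 1, so 9 is invertible mod 11. The last nonzero row gives −4·11 + 5·9 = 1, so t = 5. So 9^(−1) ≡ 5 (mod 11). Verify: 9 · 5 = 45 ≡ 1 (mod 11). ✓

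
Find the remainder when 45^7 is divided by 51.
3

Use repeated squaring. Binary(7) = 111. Walk through the bits of the exponent 7 left-to-right: at each bit after the leading one, square the running value, then multiply by 45 if the bit is 1 (always reducing mod 51):
  bit 1 = 1 (leading): start with 45.
  bit 2 = 1: square 45^2 = 2025 ≡ 36; bit is 1, so multiply 36·45 = 1620 ≡ 39 (mod 51).
  bit 3 = 1: square 39^2 = 1521 ≡ 42; bit is 1, so multiply 42·45 = 1890 ≡ 3 (mod 51).
Final value: 45^7 ≡ 3 (mod 51).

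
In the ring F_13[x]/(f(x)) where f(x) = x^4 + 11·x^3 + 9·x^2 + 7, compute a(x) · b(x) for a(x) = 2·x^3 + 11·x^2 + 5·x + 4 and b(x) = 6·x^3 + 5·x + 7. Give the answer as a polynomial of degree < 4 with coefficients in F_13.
Multiply as integer polynomials: a · b = 12·x^6 + 66·x^5 + 40·x^4 + 93·x^3 + 102·x^2 + 55·x + 28. Reducing coefficients mod 13: a · b ≡ 12·x^6 + x^5 + x^4 + 2·x^3 + 11·x^2 + 3·x + 2. Now divide by f(x) = x^4 + 11·x^3 + 9·x^2 + 7 in F_13[x], eliminating the leading term at each step:
  leading term 12·x^6: subtract (12·x^2)·f(x) = 12·x^6 + 2·x^5 + 4·x^4 + 6·x^2, leaving 12·x^5 + 10·x^4 + 2·x^3 + 5·x^2 + 3·x + 2 (coefficients mod 13)
  leading term 12·x^5: subtract (12·x)·f(x) = 12·x^5 + 2·x^4 + 4·x^3 + 6·x, leaving 8·x^4 + 11·x^3 + 5·x^2 + 10·x + 2 (coefficients mod 13)
  leading term 8·x^4: subtract (8)·f(x) = 8·x^4 + 10·x^3 + 7·x^2 + 4, leaving x^3 + 11·x^2 + 10·x + 11 (coefficients mod 13)
The degree is now < 4, so this is the remainder. Hence a · b ≡ x^3 + 11·x^2 + 10·x + 11 in F_13[x]/(f).

Final answer: a · b ≡ x^3 + 11·x^2 + 10·x + 11 (mod f(x))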